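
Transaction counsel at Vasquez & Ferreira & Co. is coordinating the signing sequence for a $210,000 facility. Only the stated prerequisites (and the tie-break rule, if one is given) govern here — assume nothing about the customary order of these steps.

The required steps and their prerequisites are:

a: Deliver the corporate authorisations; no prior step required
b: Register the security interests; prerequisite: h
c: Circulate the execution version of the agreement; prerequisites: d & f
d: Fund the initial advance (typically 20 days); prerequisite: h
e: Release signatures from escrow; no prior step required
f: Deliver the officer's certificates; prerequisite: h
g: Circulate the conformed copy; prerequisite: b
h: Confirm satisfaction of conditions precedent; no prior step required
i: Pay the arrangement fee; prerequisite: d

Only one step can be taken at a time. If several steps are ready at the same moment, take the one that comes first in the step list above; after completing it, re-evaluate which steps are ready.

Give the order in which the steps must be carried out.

a → e → h → b → d → f → c → g → i

a, e and h have no prerequisites; a is listed earlier, so a is first.
Now e and h have their prerequisites met. e is listed earlier, so e next.
h is the only step now ready → h.
Now b, d and f have their prerequisites met. b is listed earlier, so b next.
g now also ready, so the ready set is {d, f, g}; d is listed earlier → d.
i now also ready, so the ready set is {f, g, i}; f is listed earlier → f.
c now also ready, so the ready set is {c, g, i}; c is listed earlier → c.
g and i are both available; g is listed earlier → g.
i is the only step now ready → i.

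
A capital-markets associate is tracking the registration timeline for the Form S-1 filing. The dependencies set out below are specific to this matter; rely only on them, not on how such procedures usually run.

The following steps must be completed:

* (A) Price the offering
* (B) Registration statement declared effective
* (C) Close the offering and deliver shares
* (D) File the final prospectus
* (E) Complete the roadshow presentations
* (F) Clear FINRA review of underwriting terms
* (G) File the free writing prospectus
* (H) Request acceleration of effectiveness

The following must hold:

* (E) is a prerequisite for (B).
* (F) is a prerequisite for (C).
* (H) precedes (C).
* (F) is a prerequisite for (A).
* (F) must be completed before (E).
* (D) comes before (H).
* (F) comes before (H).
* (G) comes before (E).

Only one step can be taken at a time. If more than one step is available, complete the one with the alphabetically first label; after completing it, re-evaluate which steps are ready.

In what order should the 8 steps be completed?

(D), (F) and (G) have no prerequisites; (D) has the earlier label, so (D) is first.
Ready: (F) and (G). (F) has the earlier label → (F).
Now (A), (G) and (H) have their prerequisites met. (A) has the earlier label, so (A) next.
(G) and (H) are both available; (G) has the earlier label → (G).
(E) now also ready, so the ready set is {(E), (H)}; (E) has the earlier label → (E).
Ready: (B) and (H). (B) has the earlier label → (B).
(H) is the only step now ready → (H).
(C) is the only step now ready → (C).

(D), (F), (A), (G), (E), (B), (H), (C)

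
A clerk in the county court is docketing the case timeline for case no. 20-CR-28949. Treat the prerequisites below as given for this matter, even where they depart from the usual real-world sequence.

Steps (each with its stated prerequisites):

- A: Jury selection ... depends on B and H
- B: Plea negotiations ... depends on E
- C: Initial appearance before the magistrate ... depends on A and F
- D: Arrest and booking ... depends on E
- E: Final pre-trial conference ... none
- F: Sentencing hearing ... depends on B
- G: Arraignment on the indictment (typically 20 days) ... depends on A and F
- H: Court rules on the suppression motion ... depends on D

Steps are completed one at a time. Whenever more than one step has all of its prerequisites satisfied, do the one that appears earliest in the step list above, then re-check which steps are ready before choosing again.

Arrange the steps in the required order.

E is the only step with nothing outstanding, so it goes first.
Ready: B and D. B is listed earlier → B.
D and F are both available; D is listed earlier → D.
F and H are both available; F is listed earlier → F.
H needed D, now all done → H.
A is the only step now ready → A.
Now C and G have their prerequisites met. C is listed earlier, so C next.
Next only G has its prerequisites met → G.

E → B → D → F → H → A → C → G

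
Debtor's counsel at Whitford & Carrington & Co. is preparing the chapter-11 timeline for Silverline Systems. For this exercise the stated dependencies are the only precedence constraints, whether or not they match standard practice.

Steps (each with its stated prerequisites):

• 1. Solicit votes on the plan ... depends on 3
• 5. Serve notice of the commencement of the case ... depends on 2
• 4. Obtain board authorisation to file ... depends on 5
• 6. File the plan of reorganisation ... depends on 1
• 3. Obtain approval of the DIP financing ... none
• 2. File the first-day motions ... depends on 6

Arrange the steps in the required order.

Only 3 has no prerequisites, so it is first.
1 needed 3, now all done → 1.
6 needed 1, now all done → 6.
2 is the only step now ready → 2.
5 needed 2, now all done → 5.
Next only 4 has its prerequisites met → 4.

3, 1, 6, 2, 5, 4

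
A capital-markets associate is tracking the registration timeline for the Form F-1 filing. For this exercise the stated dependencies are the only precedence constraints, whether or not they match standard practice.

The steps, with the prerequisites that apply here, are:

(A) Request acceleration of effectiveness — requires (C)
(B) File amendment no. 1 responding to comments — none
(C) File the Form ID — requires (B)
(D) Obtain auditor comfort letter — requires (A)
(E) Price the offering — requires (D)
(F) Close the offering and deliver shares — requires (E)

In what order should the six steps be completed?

(B) has no prerequisites → (B) first.
(C) is the only step now ready → (C).
That leaves (A) as the only ready step → (A).
(D) is the only step now ready → (D).
Next only (E) has its prerequisites met → (E).
(F) is the only step now ready → (F).

(B), (C), (A), (D), (E), (F)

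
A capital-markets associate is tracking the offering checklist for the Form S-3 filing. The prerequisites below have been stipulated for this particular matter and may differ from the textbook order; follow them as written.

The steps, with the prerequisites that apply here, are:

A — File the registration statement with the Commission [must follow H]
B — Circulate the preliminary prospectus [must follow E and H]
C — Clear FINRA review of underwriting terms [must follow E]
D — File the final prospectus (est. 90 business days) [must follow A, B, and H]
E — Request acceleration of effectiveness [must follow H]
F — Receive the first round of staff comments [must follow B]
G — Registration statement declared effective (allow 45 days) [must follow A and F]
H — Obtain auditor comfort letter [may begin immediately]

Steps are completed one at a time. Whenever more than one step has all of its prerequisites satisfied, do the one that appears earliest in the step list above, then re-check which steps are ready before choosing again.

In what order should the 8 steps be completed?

H, A, E, B, C, D, F, G

H is the only step with nothing outstanding, so it goes first.
Ready: A and E. A is listed earlier → A.
E is the only step now ready → E.
Now B and C have their prerequisites met. B is listed earlier, so B next.
D and F now also ready, so the ready set is {C, D, F}; C is listed earlier → C.
Now D and F have their prerequisites met. D is listed earlier, so D next.
That leaves F as the only ready step → F.
G is the only step now ready → G.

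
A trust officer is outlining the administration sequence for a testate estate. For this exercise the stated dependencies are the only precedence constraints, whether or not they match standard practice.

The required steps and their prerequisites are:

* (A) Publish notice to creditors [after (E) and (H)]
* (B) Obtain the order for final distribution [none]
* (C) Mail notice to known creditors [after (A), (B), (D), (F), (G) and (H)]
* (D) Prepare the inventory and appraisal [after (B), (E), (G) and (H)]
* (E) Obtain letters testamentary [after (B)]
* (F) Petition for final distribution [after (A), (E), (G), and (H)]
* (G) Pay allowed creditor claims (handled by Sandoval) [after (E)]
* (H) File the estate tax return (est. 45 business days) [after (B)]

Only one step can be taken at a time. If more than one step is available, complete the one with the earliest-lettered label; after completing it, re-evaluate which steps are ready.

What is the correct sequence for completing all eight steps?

(B), (E), (G), (H), (A), (D), (F), (C)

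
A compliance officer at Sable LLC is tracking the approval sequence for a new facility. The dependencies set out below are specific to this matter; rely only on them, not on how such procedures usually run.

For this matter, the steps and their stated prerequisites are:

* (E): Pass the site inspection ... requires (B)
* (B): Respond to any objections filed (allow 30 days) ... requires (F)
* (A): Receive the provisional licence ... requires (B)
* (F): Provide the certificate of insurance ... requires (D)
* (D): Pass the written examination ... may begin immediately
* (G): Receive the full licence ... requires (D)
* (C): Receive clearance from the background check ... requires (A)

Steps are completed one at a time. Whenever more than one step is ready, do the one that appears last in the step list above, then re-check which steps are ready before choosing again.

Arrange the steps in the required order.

(D) → (G) → (F) → (B) → (A) → (C) → (E)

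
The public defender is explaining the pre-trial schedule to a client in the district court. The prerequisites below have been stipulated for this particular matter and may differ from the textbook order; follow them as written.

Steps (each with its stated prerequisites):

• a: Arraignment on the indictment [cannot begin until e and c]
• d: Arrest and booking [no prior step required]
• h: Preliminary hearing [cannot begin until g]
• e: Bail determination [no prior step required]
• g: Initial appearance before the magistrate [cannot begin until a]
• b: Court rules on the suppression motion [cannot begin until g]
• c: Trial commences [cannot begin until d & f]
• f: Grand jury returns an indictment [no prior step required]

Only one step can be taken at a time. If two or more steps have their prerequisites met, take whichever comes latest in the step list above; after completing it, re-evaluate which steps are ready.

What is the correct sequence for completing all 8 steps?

Nothing is required for f, e and d. f is listed later → f first.
Now e and d have their prerequisites met. e is listed later, so e next.
d is the only step now ready → d.
Next only c has its prerequisites met → c.
That leaves a as the only ready step → a.
That leaves g as the only ready step → g.
Ready: b and h. b is listed later → b.
h needed g, now all done → h.

f e d c a g b h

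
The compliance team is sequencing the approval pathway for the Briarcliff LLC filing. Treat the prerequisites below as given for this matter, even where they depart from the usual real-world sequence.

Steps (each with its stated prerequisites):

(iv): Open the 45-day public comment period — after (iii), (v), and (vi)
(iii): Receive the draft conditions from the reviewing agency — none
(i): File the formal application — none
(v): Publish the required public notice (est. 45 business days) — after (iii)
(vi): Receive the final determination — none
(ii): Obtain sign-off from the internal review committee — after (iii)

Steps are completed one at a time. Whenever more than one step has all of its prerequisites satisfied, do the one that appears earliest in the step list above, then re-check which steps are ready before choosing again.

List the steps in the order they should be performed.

(iii), (i), (v), (vi), (iv), (ii)

(iii), (i) and (vi) have no prerequisites; (iii) is listed earlier, so (iii) is first.
(i), (v), (vi) and (ii) are all available; (i) is listed earlier → (i).
Now (v), (vi) and (ii) have their prerequisites met. (v) is listed earlier, so (v) next.
(vi) and (ii) are both available; (vi) is listed earlier → (vi).
(iv) now also ready, so the ready set is {(iv), (ii)}; (iv) is listed earlier → (iv).
That leaves (ii) as the only ready step → (ii).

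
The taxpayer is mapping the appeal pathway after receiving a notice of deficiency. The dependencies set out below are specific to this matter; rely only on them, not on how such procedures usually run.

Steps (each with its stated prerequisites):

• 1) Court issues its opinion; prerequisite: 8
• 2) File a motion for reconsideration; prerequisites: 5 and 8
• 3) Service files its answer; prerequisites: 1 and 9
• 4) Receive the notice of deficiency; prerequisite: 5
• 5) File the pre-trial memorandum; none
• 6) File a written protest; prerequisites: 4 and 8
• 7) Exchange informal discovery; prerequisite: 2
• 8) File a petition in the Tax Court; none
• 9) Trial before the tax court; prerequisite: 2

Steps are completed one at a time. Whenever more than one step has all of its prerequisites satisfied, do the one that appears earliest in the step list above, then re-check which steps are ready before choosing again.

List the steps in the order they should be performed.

5, 4, 8, 1, 2, 6, 7, 9, 3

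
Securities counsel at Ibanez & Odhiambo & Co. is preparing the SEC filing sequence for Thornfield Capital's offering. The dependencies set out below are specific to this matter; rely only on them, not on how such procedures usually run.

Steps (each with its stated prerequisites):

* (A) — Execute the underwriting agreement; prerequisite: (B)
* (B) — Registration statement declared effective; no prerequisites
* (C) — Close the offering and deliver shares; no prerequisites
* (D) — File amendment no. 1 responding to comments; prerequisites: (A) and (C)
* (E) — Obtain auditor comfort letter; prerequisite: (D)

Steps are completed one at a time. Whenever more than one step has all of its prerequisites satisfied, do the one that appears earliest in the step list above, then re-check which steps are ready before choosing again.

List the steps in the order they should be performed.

(B) → (A) → (C) → (D) → (E)

Nothing is required for (B) and (C). (B) is listed earlier → (B) first.
(A) and (C) are both available; (A) is listed earlier → (A).
Next only (C) has its prerequisites met → (C).
(D) is the only step now ready → (D).
(E) is the only step now ready → (E).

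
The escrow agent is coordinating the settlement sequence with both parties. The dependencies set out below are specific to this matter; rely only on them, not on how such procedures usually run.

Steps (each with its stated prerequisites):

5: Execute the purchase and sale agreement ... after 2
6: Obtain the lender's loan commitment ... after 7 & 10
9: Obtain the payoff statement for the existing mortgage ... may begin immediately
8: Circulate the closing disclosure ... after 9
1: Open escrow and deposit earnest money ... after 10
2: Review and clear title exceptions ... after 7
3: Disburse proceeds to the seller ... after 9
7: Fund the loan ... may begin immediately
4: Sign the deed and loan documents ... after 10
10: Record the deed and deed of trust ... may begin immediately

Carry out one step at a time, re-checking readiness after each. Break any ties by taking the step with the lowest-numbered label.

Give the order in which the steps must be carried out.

Nothing is required for 7, 9 and 10. 7 has the earlier label → 7 first.
2, 9 and 10 are all available; 2 has the earlier label → 2.
5, 9 and 10 are all available; 5 has the earlier label → 5.
Now 9 and 10 have their prerequisites met. 9 has the earlier label, so 9 next.
3 and 8 now also ready, so the ready set is {3, 8, 10}; 3 has the earlier label → 3.
8 and 10 are both available; 8 has the earlier label → 8.
10 is the only step now ready → 10.
Ready: 1, 4 and 6. 1 has the earlier label → 1.
Ready: 4 and 6. 4 has the earlier label → 4.
6 is the only step now ready → 6.

7 → 2 → 5 → 9 → 3 → 8 → 10 → 1 → 4 → 6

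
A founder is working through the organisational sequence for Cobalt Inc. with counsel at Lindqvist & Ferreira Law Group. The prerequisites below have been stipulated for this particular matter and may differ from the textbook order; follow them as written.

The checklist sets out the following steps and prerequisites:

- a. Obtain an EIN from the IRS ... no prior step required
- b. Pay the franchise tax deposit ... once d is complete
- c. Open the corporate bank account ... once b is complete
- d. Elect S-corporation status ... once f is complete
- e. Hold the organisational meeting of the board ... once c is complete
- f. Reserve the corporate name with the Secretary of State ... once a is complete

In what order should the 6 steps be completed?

a is the only step with nothing outstanding, so it goes first.
f needed a, now all done → f.
d needed f, now all done → d.
Next only b has its prerequisites met → b.
c needed b, now all done → c.
That leaves e as the only ready step → e.

a → f → d → b → c → e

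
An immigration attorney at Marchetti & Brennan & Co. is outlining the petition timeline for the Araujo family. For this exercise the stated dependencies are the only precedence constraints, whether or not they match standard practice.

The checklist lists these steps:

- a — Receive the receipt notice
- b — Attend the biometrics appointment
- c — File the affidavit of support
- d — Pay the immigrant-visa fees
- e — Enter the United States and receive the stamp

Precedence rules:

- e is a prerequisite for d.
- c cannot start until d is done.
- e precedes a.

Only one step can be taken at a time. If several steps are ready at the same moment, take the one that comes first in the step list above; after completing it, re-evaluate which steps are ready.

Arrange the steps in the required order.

b, e, a, d, c

b and e have no prerequisites; b is listed earlier, so b is first.
Next only e has its prerequisites met → e.
Now a and d have their prerequisites met. a is listed earlier, so a next.
Next only d has its prerequisites met → d.
c is the only step now ready → c.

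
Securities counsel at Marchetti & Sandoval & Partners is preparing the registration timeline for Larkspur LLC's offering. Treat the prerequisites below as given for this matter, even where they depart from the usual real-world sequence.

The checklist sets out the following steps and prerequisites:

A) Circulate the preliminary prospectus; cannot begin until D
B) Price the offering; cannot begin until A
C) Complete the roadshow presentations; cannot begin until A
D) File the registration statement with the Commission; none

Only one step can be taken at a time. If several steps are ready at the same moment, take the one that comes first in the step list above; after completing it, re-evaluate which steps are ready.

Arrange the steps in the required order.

D is the only step with nothing outstanding, so it goes first.
A needed D, now all done → A.
B and C are both available; B is listed earlier → B.
Next only C has its prerequisites met → C.

D, A, B, C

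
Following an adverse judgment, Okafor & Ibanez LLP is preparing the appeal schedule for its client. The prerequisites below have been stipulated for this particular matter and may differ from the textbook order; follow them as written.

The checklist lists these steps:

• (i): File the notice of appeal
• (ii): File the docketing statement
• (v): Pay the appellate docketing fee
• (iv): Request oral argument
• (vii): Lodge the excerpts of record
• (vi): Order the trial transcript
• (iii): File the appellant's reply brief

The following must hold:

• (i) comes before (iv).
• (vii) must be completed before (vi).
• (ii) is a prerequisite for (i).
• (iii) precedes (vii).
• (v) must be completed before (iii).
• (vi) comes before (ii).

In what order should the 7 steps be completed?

(v) has no prerequisites → (v) first.
That leaves (iii) as the only ready step → (iii).
(vii) needed (iii), now all done → (vii).
(vi) needed (vii), now all done → (vi).
(ii) needed (vi), now all done → (ii).
(i) needed (ii), now all done → (i).
(iv) needed (i), now all done → (iv).

(v), (iii), (vii), (vi), (ii), (i), (iv)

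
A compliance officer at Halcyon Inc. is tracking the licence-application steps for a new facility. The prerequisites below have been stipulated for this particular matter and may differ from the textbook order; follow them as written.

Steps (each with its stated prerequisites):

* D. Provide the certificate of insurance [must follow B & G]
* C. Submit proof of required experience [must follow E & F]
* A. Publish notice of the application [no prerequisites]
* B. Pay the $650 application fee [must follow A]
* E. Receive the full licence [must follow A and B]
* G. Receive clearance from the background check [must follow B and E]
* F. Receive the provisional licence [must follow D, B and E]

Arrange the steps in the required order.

A, B, E, G, D, F, C

A has no prerequisites → A first.
B needed A, now all done → B.
E is the only step now ready → E.
G needed B and E, now all done → G.
D is the only step now ready → D.
F needed D, B and E, now all done → F.
C needed E and F, now all done → C.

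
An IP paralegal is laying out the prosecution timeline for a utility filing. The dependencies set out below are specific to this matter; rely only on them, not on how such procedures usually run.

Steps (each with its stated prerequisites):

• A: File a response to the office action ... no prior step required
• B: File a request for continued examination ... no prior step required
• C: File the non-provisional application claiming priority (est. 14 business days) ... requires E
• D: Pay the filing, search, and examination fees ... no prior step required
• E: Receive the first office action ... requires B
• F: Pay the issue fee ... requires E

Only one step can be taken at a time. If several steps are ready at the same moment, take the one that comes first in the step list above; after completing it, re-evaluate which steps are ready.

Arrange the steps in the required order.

A → B → D → E → C → F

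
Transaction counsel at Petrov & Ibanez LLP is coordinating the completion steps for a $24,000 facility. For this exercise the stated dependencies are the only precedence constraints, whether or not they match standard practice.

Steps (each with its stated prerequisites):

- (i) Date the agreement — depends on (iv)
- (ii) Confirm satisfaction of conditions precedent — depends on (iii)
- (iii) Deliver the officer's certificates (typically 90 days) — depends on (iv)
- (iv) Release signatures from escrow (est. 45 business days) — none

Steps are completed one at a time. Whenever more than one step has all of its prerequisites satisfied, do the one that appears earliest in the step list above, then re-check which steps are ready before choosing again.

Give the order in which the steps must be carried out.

(iv), (i), (iii), (ii)

(iv) has no prerequisites → (iv) first.
Ready: (i) and (iii). (i) is listed earlier → (i).
(iii) is the only step now ready → (iii).
(ii) is the only step now ready → (ii).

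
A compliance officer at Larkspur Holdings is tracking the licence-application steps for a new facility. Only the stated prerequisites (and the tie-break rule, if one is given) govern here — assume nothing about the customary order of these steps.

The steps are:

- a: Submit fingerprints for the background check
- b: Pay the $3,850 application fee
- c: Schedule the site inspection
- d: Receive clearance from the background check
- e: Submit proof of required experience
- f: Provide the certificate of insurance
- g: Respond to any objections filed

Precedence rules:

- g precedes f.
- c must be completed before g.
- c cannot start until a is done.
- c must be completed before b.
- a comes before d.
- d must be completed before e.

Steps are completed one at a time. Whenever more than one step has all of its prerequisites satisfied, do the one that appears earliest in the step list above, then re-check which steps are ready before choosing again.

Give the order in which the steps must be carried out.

a has no prerequisites → a first.
Now c and d have their prerequisites met. c is listed earlier, so c next.
Now b, d and g have their prerequisites met. b is listed earlier, so b next.
Ready: d and g. d is listed earlier → d.
Ready: e and g. e is listed earlier → e.
Next only g has its prerequisites met → g.
f needed g, now all done → f.

a c b d e g f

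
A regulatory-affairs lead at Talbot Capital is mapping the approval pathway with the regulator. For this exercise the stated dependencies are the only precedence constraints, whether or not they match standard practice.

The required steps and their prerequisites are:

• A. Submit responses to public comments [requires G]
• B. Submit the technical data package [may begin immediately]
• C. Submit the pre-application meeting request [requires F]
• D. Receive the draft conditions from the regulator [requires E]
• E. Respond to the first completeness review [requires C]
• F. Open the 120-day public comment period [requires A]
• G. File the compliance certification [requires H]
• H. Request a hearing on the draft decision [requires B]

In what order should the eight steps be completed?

B H G A F C E D

B is the only step with nothing outstanding, so it goes first.
That leaves H as the only ready step → H.
G needed H, now all done → G.
A needed G, now all done → A.
F is the only step now ready → F.
C needed F, now all done → C.
E is the only step now ready → E.
Next only D has its prerequisites met → D.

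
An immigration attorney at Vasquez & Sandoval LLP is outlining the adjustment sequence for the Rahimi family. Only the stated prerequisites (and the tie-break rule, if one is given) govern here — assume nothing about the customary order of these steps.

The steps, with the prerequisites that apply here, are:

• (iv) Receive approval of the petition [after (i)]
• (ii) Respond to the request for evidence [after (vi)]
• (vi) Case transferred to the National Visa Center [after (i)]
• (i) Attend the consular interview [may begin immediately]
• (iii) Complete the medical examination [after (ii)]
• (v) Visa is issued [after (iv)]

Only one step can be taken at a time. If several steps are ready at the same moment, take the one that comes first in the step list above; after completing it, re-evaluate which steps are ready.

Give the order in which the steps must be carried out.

(i), (iv), (vi), (ii), (iii), (v)

Only (i) has no prerequisites, so it is first.
(iv) and (vi) are both available; (iv) is listed earlier → (iv).
(v) now also ready, so the ready set is {(vi), (v)}; (vi) is listed earlier → (vi).
Ready: (ii) and (v). (ii) is listed earlier → (ii).
(iii) and (v) are both available; (iii) is listed earlier → (iii).
(v) is the only step now ready → (v).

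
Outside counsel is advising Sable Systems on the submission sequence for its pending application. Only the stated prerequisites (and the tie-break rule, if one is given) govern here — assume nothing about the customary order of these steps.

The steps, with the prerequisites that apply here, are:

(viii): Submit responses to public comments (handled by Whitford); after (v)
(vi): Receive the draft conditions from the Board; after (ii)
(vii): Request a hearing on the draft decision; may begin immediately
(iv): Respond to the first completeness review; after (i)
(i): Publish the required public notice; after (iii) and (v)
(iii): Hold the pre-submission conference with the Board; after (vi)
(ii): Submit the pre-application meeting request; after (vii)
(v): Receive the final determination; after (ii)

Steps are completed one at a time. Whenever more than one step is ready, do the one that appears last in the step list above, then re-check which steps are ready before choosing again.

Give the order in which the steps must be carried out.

(vii) (ii) (v) (vi) (iii) (i) (iv) (viii)

Only (vii) has no prerequisites, so it is first.
That leaves (ii) as the only ready step → (ii).
(v) and (vi) are both available; (v) is listed later → (v).
(vi) and (viii) are both available; (vi) is listed later → (vi).
(iii) now also ready, so the ready set is {(iii), (viii)}; (iii) is listed later → (iii).
Ready: (i) and (viii). (i) is listed later → (i).
Ready: (iv) and (viii). (iv) is listed later → (iv).
(viii) needed (v), now all done → (viii).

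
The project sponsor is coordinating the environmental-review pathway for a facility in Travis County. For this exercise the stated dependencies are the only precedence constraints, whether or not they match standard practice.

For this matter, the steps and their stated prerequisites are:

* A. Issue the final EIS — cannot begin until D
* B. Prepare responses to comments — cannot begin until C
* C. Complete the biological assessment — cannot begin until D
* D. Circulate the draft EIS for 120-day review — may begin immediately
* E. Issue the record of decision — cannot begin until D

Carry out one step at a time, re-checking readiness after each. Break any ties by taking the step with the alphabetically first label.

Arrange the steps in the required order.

D → A → C → B → E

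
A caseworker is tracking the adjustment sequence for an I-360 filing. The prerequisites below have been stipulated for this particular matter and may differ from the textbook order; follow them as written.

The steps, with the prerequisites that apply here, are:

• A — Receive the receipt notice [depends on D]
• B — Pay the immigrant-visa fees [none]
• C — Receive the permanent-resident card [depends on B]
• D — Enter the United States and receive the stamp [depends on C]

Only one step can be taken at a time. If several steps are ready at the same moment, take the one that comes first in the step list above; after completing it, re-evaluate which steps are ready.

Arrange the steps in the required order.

B → C → D → A

Only B has no prerequisites, so it is first.
That leaves C as the only ready step → C.
That leaves D as the only ready step → D.
A needed D, now all done → A.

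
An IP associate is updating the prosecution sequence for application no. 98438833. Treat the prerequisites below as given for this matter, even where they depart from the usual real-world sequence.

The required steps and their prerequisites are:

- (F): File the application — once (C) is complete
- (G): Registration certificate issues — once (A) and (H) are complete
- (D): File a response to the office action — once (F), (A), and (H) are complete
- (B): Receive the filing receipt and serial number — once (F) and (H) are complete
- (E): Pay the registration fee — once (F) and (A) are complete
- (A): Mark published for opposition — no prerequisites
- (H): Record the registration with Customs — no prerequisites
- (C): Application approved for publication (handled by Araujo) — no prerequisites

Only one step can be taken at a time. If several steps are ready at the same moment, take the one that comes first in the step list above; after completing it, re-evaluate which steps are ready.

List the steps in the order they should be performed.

(A), (H) and (C) have no prerequisites; (A) is listed earlier, so (A) is first.
(H) and (C) are both available; (H) is listed earlier → (H).
Now (G) and (C) have their prerequisites met. (G) is listed earlier, so (G) next.
(C) is the only step now ready → (C).
Next only (F) has its prerequisites met → (F).
Ready: (D), (B) and (E). (D) is listed earlier → (D).
(B) and (E) are both available; (B) is listed earlier → (B).
That leaves (E) as the only ready step → (E).

(A) (H) (G) (C) (F) (D) (B) (E)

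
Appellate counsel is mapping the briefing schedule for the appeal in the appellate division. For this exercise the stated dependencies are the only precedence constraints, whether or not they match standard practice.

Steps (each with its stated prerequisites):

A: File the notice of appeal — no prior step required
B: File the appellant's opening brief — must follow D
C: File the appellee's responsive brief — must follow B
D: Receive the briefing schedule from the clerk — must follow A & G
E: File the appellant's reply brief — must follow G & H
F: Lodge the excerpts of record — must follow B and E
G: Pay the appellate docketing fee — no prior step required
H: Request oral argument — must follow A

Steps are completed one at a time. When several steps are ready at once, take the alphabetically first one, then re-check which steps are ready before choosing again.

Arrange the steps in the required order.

A and G have no prerequisites; A has the earlier label, so A is first.
H now also ready, so the ready set is {G, H}; G has the earlier label → G.
D and H are both available; D has the earlier label → D.
B now also ready, so the ready set is {B, H}; B has the earlier label → B.
Ready: C and H. C has the earlier label → C.
H is the only step now ready → H.
Next only E has its prerequisites met → E.
Next only F has its prerequisites met → F.

A, G, D, B, C, H, E, F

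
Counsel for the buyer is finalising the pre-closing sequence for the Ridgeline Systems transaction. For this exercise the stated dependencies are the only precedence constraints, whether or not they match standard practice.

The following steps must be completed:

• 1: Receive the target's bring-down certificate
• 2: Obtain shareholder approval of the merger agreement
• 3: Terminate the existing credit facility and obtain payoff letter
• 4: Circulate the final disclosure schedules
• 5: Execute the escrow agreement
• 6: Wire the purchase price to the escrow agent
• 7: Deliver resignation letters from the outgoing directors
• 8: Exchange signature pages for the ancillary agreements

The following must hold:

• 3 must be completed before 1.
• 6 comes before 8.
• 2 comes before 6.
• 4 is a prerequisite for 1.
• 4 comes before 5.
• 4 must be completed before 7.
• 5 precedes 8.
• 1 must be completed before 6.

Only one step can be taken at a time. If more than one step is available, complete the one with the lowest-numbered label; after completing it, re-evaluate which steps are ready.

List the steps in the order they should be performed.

2 → 3 → 4 → 1 → 5 → 6 → 7 → 8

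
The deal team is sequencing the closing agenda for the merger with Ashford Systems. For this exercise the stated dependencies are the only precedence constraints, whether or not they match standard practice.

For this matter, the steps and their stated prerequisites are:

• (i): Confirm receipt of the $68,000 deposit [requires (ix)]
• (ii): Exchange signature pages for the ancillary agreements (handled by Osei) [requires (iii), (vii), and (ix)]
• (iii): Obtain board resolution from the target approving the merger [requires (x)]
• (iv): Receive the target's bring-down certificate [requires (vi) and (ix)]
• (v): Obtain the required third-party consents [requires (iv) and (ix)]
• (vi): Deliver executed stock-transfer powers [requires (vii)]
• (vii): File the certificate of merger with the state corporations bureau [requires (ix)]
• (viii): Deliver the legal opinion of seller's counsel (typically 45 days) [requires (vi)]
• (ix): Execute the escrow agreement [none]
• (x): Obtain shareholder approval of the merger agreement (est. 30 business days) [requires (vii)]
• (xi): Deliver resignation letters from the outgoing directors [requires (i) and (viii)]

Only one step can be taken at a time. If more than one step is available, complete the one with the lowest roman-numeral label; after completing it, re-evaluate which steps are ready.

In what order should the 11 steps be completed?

(ix), (i), (vii), (vi), (iv), (v), (viii), (x), (iii), (ii), (xi)

(ix) has no prerequisites → (ix) first.
Ready: (i) and (vii). (i) has the earlier label → (i).
(vii) is the only step now ready → (vii).
(vi) and (x) are both available; (vi) has the earlier label → (vi).
(iv) and (viii) now also ready, so the ready set is {(iv), (viii), (x)}; (iv) has the earlier label → (iv).
(v), (viii) and (x) are all available; (v) has the earlier label → (v).
(viii) and (x) are both available; (viii) has the earlier label → (viii).
(xi) now also ready, so the ready set is {(x), (xi)}; (x) has the earlier label → (x).
(iii) now also ready, so the ready set is {(iii), (xi)}; (iii) has the earlier label → (iii).
(ii) and (xi) are both available; (ii) has the earlier label → (ii).
(xi) needed (i) and (viii), now all done → (xi).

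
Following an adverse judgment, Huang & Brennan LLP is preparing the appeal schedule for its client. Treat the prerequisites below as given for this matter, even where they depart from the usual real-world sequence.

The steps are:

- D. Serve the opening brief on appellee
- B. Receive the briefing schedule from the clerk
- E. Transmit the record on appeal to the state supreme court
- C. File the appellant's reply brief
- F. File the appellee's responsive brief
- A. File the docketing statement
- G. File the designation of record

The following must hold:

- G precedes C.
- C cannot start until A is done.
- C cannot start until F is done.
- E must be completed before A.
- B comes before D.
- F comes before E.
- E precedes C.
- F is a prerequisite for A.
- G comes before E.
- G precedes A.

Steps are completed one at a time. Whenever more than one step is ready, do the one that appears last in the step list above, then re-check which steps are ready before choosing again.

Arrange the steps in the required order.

Nothing is required for G, F and B. G is listed later → G first.
Now F and B have their prerequisites met. F is listed later, so F next.
E now also ready, so the ready set is {E, B}; E is listed later → E.
Now A and B have their prerequisites met. A is listed later, so A next.
Ready: C and B. C is listed later → C.
B is the only step now ready → B.
Next only D has its prerequisites met → D.

G F E A C B D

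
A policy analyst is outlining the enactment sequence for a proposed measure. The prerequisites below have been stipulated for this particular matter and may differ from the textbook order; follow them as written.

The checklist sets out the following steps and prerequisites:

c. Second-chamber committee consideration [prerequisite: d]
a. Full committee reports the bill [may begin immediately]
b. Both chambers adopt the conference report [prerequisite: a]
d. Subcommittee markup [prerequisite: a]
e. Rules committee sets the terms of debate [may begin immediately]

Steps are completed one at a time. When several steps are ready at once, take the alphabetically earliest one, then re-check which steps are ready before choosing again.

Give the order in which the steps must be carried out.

Nothing is required for a and e. a has the earlier label → a first.
b and d now also ready, so the ready set is {b, d, e}; b has the earlier label → b.
Ready: d and e. d has the earlier label → d.
c now also ready, so the ready set is {c, e}; c has the earlier label → c.
Next only e has its prerequisites met → e.

a, b, d, c, e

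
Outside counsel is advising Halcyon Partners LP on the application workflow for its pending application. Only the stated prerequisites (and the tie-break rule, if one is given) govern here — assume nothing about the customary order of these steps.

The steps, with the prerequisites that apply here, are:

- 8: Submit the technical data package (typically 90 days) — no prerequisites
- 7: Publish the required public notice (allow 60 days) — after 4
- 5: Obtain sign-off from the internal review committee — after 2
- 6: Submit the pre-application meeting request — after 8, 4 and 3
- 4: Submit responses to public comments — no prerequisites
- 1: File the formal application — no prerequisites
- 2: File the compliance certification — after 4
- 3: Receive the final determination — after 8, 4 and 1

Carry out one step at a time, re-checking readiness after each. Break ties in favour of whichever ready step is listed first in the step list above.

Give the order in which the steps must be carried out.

Nothing is required for 8, 4 and 1. 8 is listed earlier → 8 first.
Now 4 and 1 have their prerequisites met. 4 is listed earlier, so 4 next.
Ready: 7, 1 and 2. 7 is listed earlier → 7.
1 and 2 are both available; 1 is listed earlier → 1.
Now 2 and 3 have their prerequisites met. 2 is listed earlier, so 2 next.
5 and 3 are both available; 5 is listed earlier → 5.
3 needed 8, 4 and 1, now all done → 3.
Next only 6 has its prerequisites met → 6.

8 → 4 → 7 → 1 → 2 → 5 → 3 → 6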